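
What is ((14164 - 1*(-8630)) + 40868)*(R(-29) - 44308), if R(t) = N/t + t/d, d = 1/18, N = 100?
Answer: -82771422540/29 ≈ -2.8542e+9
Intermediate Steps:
d = 1/18 ≈ 0.055556
R(t) = 18*t + 100/t (R(t) = 100/t + t/(1/18) = 100/t + t*18 = 100/t + 18*t = 18*t + 100/t)
((14164 - 1*(-8630)) + 40868)*(R(-29) - 44308) = ((14164 - 1*(-8630)) + 40868)*((18*(-29) + 100/(-29)) - 44308) = ((14164 + 8630) + 40868)*((-522 + 100*(-1/29)) - 44308) = (22794 + 40868)*((-522 - 100/29) - 44308) = 63662*(-15238/29 - 44308) = 63662*(-1300170/29) = -82771422540/29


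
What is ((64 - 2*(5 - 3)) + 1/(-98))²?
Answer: 34562641/9604 ≈ 3598.8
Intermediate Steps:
((64 - 2*(5 - 3)) + 1/(-98))² = ((64 - 2*2) - 1/98)² = ((64 - 1*4) - 1/98)² = ((64 - 4) - 1/98)² = (60 - 1/98)² = (5879/98)² = 34562641/9604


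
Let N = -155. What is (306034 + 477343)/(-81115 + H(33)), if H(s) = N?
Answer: -111911/11610 ≈ -9.6392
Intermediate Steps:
H(s) = -155
(306034 + 477343)/(-81115 + H(33)) = (306034 + 477343)/(-81115 - 155) = 783377/(-81270) = 783377*(-1/81270) = -111911/11610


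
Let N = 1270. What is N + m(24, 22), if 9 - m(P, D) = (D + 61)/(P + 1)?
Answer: 31892/25 ≈ 1275.7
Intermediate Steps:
m(P, D) = 9 - (61 + D)/(1 + P) (m(P, D) = 9 - (D + 61)/(P + 1) = 9 - (61 + D)/(1 + P))
N + m(24, 22) = 1270 + (-52 - 1*22 + 9*24)/(1 + 24) = 1270 + (-52 - 22 + 216)/25 = 1270 + (1/25)*142 = 1270 + 142/25 = 31892/25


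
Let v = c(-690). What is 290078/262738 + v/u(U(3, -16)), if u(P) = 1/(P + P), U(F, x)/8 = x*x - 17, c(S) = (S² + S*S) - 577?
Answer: 478052625600927/131369 ≈ 3.6390e+9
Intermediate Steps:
c(S) = -577 + 2*S² (c(S) = (S² + S²) - 577 = 2*S² - 577 = -577 + 2*S²)
v = 951623 (v = -577 + 2*(-690)² = -577 + 2*476100 = -577 + 952200 = 951623)
U(F, x) = -136 + 8*x² (U(F, x) = 8*(x*x - 17) = 8*(x² - 17) = 8*(-17 + x²) = -136 + 8*x²)
u(P) = 1/(2*P)
290078/262738 + v/u(U(3, -16)) = 290078/262738 + 951623/((1/(2*(-136 + 8*(-16)²)))) = 290078*(1/262738) + 951623/((1/(2*(-136 + 8*256)))) = 145039/131369 + 951623/((1/(2*(-136 + 2048)))) = 145039/131369 + 951623/(((½)/1912)) = 145039/131369 + 951623/(((½)*(1/1912))) = 145039/131369 + 951623/(1/3824) = 145039/131369 + 951623*3824 = 145039/131369 + 3639006352 = 478052625600927/131369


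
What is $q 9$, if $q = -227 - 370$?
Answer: $-5373$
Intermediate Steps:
$q = -597$ ($q = -227 - 370 = -597$)
$q 9 = \left(-597\right) 9 = -5373$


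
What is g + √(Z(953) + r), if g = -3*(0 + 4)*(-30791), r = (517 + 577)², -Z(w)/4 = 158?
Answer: 369492 + 2*√299051 ≈ 3.7059e+5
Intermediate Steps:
Z(w) = -632 (Z(w) = -4*158 = -632)
r = 1196836 (r = 1094² = 1196836)
g = 369492 (g = -3*4*(-30791) = -12*(-30791) = 369492)
g + √(Z(953) + r) = 369492 + √(-632 + 1196836) = 369492 + √1196204 = 369492 + 2*√299051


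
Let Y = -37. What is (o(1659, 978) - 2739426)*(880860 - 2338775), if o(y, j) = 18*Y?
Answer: 3994821228180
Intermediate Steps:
o(y, j) = -666 (o(y, j) = 18*(-37) = -666)
(o(1659, 978) - 2739426)*(880860 - 2338775) = (-666 - 2739426)*(880860 - 2338775) = -2740092*(-1457915) = 3994821228180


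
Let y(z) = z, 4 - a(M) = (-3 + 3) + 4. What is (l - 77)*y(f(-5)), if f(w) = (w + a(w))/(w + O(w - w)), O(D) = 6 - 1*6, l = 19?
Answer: -58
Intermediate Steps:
O(D) = 0 (O(D) = 6 - 6 = 0)
a(M) = 0 (a(M) = 4 - ((-3 + 3) + 4) = 4 - (0 + 4) = 4 - 1*4 = 4 - 4 = 0)
f(w) = 1 (f(w) = (w + 0)/(w + 0) = w/w = 1)
(l - 77)*y(f(-5)) = (19 - 77)*1 = -58*1 = -58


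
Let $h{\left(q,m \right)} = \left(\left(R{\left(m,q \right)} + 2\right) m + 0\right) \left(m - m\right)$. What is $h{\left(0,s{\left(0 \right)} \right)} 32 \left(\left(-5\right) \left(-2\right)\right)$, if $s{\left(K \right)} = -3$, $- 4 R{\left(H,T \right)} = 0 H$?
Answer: $0$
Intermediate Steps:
$R{\left(H,T \right)} = 0$ ($R{\left(H,T \right)} = - \frac{0 H}{4} = \left(- \frac{1}{4}\right) 0 = 0$)
$h{\left(q,m \right)} = 0$ ($h{\left(q,m \right)} = \left(\left(0 + 2\right) m + 0\right) \left(m - m\right) = \left(2 m + 0\right) 0 = 2 m 0 = 0$)
$h{\left(0,s{\left(0 \right)} \right)} 32 \left(\left(-5\right) \left(-2\right)\right) = 0 \cdot 32 \left(\left(-5\right) \left(-2\right)\right) = 0 \cdot 10 = 0$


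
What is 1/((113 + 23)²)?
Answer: 1/18496 ≈ 5.4066e-5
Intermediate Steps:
1/((113 + 23)²) = 1/(136²) = 1/18496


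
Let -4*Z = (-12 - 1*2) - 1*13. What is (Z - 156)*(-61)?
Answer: 36417/4 ≈ 9104.3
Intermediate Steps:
Z = 27/4 (Z = -((-12 - 1*2) - 1*13)/4 = -((-12 - 2) - 13)/4 = -(-14 - 13)/4 = -¼*(-27) = 27/4 ≈ 6.7500)
(Z - 156)*(-61) = (27/4 - 156)*(-61) = -597/4*(-61) = 36417/4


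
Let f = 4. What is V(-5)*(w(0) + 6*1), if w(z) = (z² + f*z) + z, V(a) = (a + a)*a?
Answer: 300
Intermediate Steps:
V(a) = 2*a² (V(a) = (2*a)*a = 2*a²)
w(z) = z² + 5*z (w(z) = (z² + 4*z) + z = z² + 5*z)
V(-5)*(w(0) + 6*1) = (2*(-5)²)*(0*(5 + 0) + 6*1) = (2*25)*(0*5 + 6) = 50*(0 + 6) = 50*6 = 300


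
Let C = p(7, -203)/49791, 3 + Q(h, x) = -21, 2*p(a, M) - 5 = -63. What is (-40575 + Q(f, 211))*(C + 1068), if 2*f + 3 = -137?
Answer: -719641079547/16597 ≈ -4.3360e+7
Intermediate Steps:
f = -70 (f = -3/2 + (1/2)*(-137) = -3/2 - 137/2 = -70)
p(a, M) = -29 (p(a, M) = 5/2 + (1/2)*(-63) = 5/2 - 63/2 = -29)
Q(h, x) = -24 (Q(h, x) = -3 - 21 = -24)
C = -29/49791 ≈ -0.00058243
(-40575 + Q(f, 211))*(C + 1068) = (-40575 - 24)*(-29/49791 + 1068) = -40599*53176759/49791 = -719641079547/16597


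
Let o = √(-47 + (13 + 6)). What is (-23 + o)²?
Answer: 501 - 92*I*√7 ≈ 501.0 - 243.41*I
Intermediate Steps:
o = 2*I*√7 (o = √(-47 + 19) = √(-28) = 2*I*√7 ≈ 5.2915*I)
(-23 + o)² = (-23 + 2*I*√7)²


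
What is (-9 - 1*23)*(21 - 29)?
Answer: 256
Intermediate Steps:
(-9 - 1*23)*(21 - 29) = (-9 - 23)*(-8) = -32*(-8) = 256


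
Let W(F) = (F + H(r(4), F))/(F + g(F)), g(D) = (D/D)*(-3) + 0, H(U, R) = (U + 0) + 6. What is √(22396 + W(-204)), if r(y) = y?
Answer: √106631818/69 ≈ 149.66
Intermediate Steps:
H(U, R) = 6 + U (H(U, R) = U + 6 = 6 + U)
g(D) = -3 (g(D) = 1*(-3) + 0 = -3 + 0 = -3)
W(F) = (10 + F)/(-3 + F) (W(F) = (F + (6 + 4))/(F - 3) = (F + 10)/(-3 + F) = (10 + F)/(-3 + F))
√(22396 + W(-204)) = √(22396 + (10 - 204)/(-3 - 204)) = √(22396 - 194/(-207)) = √(22396 - 1/207*(-194)) = √(22396 + 194/207) = √(4636166/207) = √106631818/69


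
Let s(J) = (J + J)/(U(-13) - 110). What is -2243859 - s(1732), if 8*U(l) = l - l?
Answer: -123410513/55 ≈ -2.2438e+6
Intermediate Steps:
U(l) = 0 (U(l) = (l - l)/8 = (⅛)*0 = 0)
s(J) = -J/55 (s(J) = (J + J)/(0 - 110) = (2*J)/(-110) = (2*J)*(-1/110) = -J/55)
-2243859 - s(1732) = -2243859 - (-1)*1732/55 = -2243859 - 1*(-1732/55) = -2243859 + 1732/55 = -123410513/55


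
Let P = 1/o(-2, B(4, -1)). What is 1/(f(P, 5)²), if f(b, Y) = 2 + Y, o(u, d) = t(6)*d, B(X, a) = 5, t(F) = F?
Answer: 1/49 ≈ 0.020408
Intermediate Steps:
o(u, d) = 6*d
P = 1/30 (P = 1/(6*5) = 1/30 ≈ 0.033333)
1/(f(P, 5)²) = 1/((2 + 5)²) = 1/(7²) = 1/49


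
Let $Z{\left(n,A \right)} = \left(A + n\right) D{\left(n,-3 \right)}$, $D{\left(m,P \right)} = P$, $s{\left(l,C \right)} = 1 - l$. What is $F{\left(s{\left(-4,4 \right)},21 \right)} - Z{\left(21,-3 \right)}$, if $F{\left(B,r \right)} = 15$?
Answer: $69$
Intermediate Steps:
$Z{\left(n,A \right)} = - 3 A - 3 n$ ($Z{\left(n,A \right)} = \left(A + n\right) \left(-3\right) = - 3 A - 3 n$)
$F{\left(s{\left(-4,4 \right)},21 \right)} - Z{\left(21,-3 \right)} = 15 - \left(\left(-3\right) \left(-3\right) - 63\right) = 15 - \left(9 - 63\right) = 15 - -54 = 15 + 54 = 69$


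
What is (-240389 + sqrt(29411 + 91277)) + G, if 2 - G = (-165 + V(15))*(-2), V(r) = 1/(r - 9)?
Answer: -722150/3 + 4*sqrt(7543) ≈ -2.4037e+5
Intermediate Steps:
V(r) = 1/(-9 + r)
G = -983/3 (G = 2 - (-165 + 1/(-9 + 15))*(-2) = 2 - (-165 + 1/6)*(-2) = 2 - (-989)*(-2)/6 = 2 - 1*989/3 = 2 - 989/3 = -983/3 ≈ -327.67)
(-240389 + sqrt(29411 + 91277)) + G = (-240389 + sqrt(29411 + 91277)) - 983/3 = (-240389 + sqrt(120688)) - 983/3 = (-240389 + 4*sqrt(7543)) - 983/3 = -722150/3 + 4*sqrt(7543)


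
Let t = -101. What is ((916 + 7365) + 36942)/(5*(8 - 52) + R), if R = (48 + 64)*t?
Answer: -45223/11532 ≈ -3.9215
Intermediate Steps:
R = -11312 (R = (48 + 64)*(-101) = 112*(-101) = -11312)
((916 + 7365) + 36942)/(5*(8 - 52) + R) = ((916 + 7365) + 36942)/(5*(8 - 52) - 11312) = (8281 + 36942)/(5*(-44) - 11312) = 45223/(-220 - 11312) = 45223/(-11532) = 45223*(-1/11532) = -45223/11532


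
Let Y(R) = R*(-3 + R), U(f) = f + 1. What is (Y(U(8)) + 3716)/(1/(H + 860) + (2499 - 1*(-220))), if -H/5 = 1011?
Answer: 7907575/5703102 ≈ 1.3865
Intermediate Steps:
H = -5055 (H = -5*1011 = -5055)
U(f) = 1 + f
(Y(U(8)) + 3716)/(1/(H + 860) + (2499 - 1*(-220))) = ((1 + 8)*(-3 + (1 + 8)) + 3716)/(1/(-5055 + 860) + (2499 - 1*(-220))) = (9*(-3 + 9) + 3716)/(1/(-4195) + (2499 + 220)) = (9*6 + 3716)/(-1/4195 + 2719) = (54 + 3716)/(11406204/4195) = 3770*(4195/11406204) = 7907575/5703102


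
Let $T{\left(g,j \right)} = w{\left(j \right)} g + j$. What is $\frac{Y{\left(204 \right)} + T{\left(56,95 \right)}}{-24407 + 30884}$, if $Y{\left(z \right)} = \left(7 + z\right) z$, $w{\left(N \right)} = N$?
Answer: $\frac{16153}{2159} \approx 7.4817$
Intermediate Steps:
$T{\left(g,j \right)} = j + g j$ ($T{\left(g,j \right)} = j g + j = g j + j = j + g j$)
$Y{\left(z \right)} = z \left(7 + z\right)$
$\frac{Y{\left(204 \right)} + T{\left(56,95 \right)}}{-24407 + 30884} = \frac{204 \left(7 + 204\right) + 95 \left(1 + 56\right)}{-24407 + 30884} = \frac{204 \cdot 211 + 95 \cdot 57}{6477} = \left(43044 + 5415\right) \frac{1}{6477} = 48459 \cdot \frac{1}{6477} = \frac{16153}{2159}$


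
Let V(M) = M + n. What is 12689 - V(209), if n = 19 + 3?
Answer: 12458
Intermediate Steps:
n = 22
V(M) = 22 + M (V(M) = M + 22 = 22 + M)
12689 - V(209) = 12689 - (22 + 209) = 12689 - 1*231 = 12689 - 231 = 12458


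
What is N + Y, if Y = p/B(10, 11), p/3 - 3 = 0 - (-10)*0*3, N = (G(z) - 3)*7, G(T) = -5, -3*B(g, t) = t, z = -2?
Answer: -643/11 ≈ -58.455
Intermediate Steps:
B(g, t) = -t/3
N = -56 (N = (-5 - 3)*7 = -8*7 = -56)
p = 9 (p = 9 + 3*(0 - (-10)*0*3) = 9 + 3*(0 - (-10)*0) = 9 + 3*(0 - 10*0) = 9 + 3*(0 + 0) = 9 + 3*0 = 9 + 0 = 9)
Y = -27/11 (Y = 9/((-1/3*11)) = 9/(-11/3) = 9*(-3/11) = -27/11 ≈ -2.4545)
N + Y = -56 - 27/11 = -643/11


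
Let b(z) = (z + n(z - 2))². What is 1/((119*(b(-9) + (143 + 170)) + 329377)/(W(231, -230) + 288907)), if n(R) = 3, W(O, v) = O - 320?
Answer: 144409/185454 ≈ 0.77868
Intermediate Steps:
W(O, v) = -320 + O
b(z) = (3 + z)² (b(z) = (z + 3)² = (3 + z)²)
1/((119*(b(-9) + (143 + 170)) + 329377)/(W(231, -230) + 288907)) = 1/((119*((3 - 9)² + (143 + 170)) + 329377)/((-320 + 231) + 288907)) = 1/((119*((-6)² + 313) + 329377)/(-89 + 288907)) = 1/((119*(36 + 313) + 329377)/288818) = 1/((119*349 + 329377)*(1/288818)) = 1/((41531 + 329377)*(1/288818)) = 1/(370908*(1/288818)) = 1/(185454/144409) = 144409/185454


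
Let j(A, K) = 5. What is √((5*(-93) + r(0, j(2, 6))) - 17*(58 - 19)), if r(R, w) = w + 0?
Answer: I*√1123 ≈ 33.511*I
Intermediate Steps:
r(R, w) = w
√((5*(-93) + r(0, j(2, 6))) - 17*(58 - 19)) = √((5*(-93) + 5) - 17*(58 - 19)) = √((-465 + 5) - 17*39) = √(-460 - 663) = √(-1123) = I*√1123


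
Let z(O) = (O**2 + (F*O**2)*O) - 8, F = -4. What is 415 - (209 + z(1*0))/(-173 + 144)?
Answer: 12236/29 ≈ 421.93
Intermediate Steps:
z(O) = -8 + O**2 - 4*O**3 (z(O) = (O**2 + (-4*O**2)*O) - 8 = (O**2 - 4*O**3) - 8 = -8 + O**2 - 4*O**3)
415 - (209 + z(1*0))/(-173 + 144) = 415 - (209 + (-8 + (1*0)**2 - 4*(1*0)**3))/(-173 + 144) = 415 - (209 + (-8 + 0**2 - 4*0**3))/(-29) = 415 - (209 + (-8 + 0 - 4*0))*(-1)/29 = 415 - (209 + (-8 + 0 + 0))*(-1)/29 = 415 - (209 - 8)*(-1)/29 = 415 - 201*(-1)/29 = 415 - 1*(-201/29) = 415 + 201/29 = 12236/29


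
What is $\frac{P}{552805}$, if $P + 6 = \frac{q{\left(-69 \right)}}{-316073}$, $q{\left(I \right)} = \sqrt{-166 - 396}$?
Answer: $- \frac{6}{552805} - \frac{i \sqrt{562}}{174726734765} \approx -1.0854 \cdot 10^{-5} - 1.3568 \cdot 10^{-10} i$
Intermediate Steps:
$q{\left(I \right)} = i \sqrt{562}$ ($q{\left(I \right)} = \sqrt{-562} = i \sqrt{562}$)
$P = -6 - \frac{i \sqrt{562}}{316073}$ ($P = -6 + \frac{i \sqrt{562}}{-316073} = -6 + i \sqrt{562} \left(- \frac{1}{316073}\right) = -6 - \frac{i \sqrt{562}}{316073} \approx -6.0 - 7.5003 \cdot 10^{-5} i$)
$\frac{P}{552805} = \frac{-6 - \frac{i \sqrt{562}}{316073}}{552805} = \left(-6 - \frac{i \sqrt{562}}{316073}\right) \frac{1}{552805} = - \frac{6}{552805} - \frac{i \sqrt{562}}{174726734765}$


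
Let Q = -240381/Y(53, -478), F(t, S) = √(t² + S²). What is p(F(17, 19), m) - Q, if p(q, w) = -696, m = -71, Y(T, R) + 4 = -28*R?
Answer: -3024033/4460 ≈ -678.03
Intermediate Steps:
Y(T, R) = -4 - 28*R
F(t, S) = √(S² + t²)
Q = -80127/4460 (Q = -240381/(-4 - 28*(-478)) = -240381/(-4 + 13384) = -240381/13380 = -240381*1/13380 = -80127/4460 ≈ -17.966)
p(F(17, 19), m) - Q = -696 - 1*(-80127/4460) = -696 + 80127/4460 = -3024033/4460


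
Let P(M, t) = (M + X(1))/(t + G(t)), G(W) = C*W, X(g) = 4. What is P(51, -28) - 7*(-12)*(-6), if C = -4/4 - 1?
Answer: -14057/28 ≈ -502.04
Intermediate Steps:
C = -2 (C = -4*¼ - 1 = -1 - 1 = -2)
G(W) = -2*W
P(M, t) = -(4 + M)/t (P(M, t) = (M + 4)/(t - 2*t) = (4 + M)/((-t)) = (4 + M)*(-1/t) = -(4 + M)/t)
P(51, -28) - 7*(-12)*(-6) = (-4 - 1*51)/(-28) - 7*(-12)*(-6) = -(-4 - 51)/28 - (-84)*(-6) = -1/28*(-55) - 1*504 = 55/28 - 504 = -14057/28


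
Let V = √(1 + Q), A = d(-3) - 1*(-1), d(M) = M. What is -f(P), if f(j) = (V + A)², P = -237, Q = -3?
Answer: -2 + 4*I*√2 ≈ -2.0 + 5.6569*I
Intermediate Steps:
A = -2 (A = -3 - 1*(-1) = -3 + 1 = -2)
V = I*√2 (V = √(1 - 3) = √(-2) = I*√2 ≈ 1.4142*I)
f(j) = (-2 + I*√2)² (f(j) = (I*√2 - 2)² = (-2 + I*√2)²)
-f(P) = -(-2 + I*√2)²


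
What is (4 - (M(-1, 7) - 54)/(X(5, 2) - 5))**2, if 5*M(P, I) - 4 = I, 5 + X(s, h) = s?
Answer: 25281/625 ≈ 40.450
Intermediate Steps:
X(s, h) = -5 + s
M(P, I) = 4/5 + I/5
(4 - (M(-1, 7) - 54)/(X(5, 2) - 5))**2 = (4 - ((4/5 + (1/5)*7) - 54)/((-5 + 5) - 5))**2 = (4 - ((4/5 + 7/5) - 54)/(0 - 5))**2 = (4 - (11/5 - 54)/(-5))**2 = (4 - (-259)*(-1)/(5*5))**2 = (4 - 1*259/25)**2 = (4 - 259/25)**2 = (-159/25)**2 = 25281/625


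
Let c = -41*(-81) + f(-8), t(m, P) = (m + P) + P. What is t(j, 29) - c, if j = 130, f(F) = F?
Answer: -3125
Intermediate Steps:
t(m, P) = m + 2*P (t(m, P) = (P + m) + P = m + 2*P)
c = 3313 (c = -41*(-81) - 8 = 3321 - 8 = 3313)
t(j, 29) - c = (130 + 2*29) - 1*3313 = (130 + 58) - 3313 = 188 - 3313 = -3125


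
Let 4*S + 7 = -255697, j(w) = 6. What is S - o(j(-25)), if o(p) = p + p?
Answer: -63938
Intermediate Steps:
o(p) = 2*p
S = -63926 (S = -7/4 + (¼)*(-255697) = -7/4 - 255697/4 = -63926)
S - o(j(-25)) = -63926 - 2*6 = -63926 - 1*12 = -63926 - 12 = -63938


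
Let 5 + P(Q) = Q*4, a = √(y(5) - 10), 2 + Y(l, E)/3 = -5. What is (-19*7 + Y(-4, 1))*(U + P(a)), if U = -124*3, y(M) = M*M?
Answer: 58058 - 616*√15 ≈ 55672.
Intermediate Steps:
Y(l, E) = -21 (Y(l, E) = -6 + 3*(-5) = -6 - 15 = -21)
y(M) = M²
a = √15 (a = √(5² - 10) = √(25 - 10) = √15 ≈ 3.8730)
P(Q) = -5 + 4*Q (P(Q) = -5 + Q*4 = -5 + 4*Q)
U = -372
(-19*7 + Y(-4, 1))*(U + P(a)) = (-19*7 - 21)*(-372 + (-5 + 4*√15)) = (-133 - 21)*(-377 + 4*√15) = -154*(-377 + 4*√15) = 58058 - 616*√15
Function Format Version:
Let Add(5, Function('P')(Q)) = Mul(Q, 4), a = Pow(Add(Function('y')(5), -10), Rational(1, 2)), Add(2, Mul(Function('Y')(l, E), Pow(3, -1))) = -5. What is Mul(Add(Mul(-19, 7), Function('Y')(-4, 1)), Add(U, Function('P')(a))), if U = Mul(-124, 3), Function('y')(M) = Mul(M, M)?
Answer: Add(58058, Mul(-616, Pow(15, Rational(1, 2)))) ≈ 55672.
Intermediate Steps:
Function('Y')(l, E) = -21 (Function('Y')(l, E) = Add(-6, Mul(3, -5)) = Add(-6, -15) = -21)
Function('y')(M) = Pow(M, 2)
a = Pow(15, Rational(1, 2)) (a = Pow(Add(Pow(5, 2), -10), Rational(1, 2)) = Pow(Add(25, -10), Rational(1, 2)) = Pow(15, Rational(1, 2)) ≈ 3.8730)
Function('P')(Q) = Add(-5, Mul(4, Q)) (Function('P')(Q) = Add(-5, Mul(Q, 4)) = Add(-5, Mul(4, Q)))
U = -372
Mul(Add(Mul(-19, 7), Function('Y')(-4, 1)), Add(U, Function('P')(a))) = Mul(Add(Mul(-19, 7), -21), Add(-372, Add(-5, Mul(4, Pow(15, Rational(1, 2)))))) = Mul(Add(-133, -21), Add(-377, Mul(4, Pow(15, Rational(1, 2))))) = Mul(-154, Add(-377, Mul(4, Pow(15, Rational(1, 2))))) = Add(58058, Mul(-616, Pow(15, Rational(1, 2))))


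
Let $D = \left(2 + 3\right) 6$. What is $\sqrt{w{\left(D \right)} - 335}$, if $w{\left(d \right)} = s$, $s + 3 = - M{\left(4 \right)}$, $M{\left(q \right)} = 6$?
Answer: $2 i \sqrt{86} \approx 18.547 i$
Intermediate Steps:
$D = 30$ ($D = 5 \cdot 6 = 30$)
$s = -9$ ($s = -3 - 6 = -9$)
$w{\left(d \right)} = -9$
$\sqrt{w{\left(D \right)} - 335} = \sqrt{-9 - 335} = \sqrt{-344} = 2 i \sqrt{86}$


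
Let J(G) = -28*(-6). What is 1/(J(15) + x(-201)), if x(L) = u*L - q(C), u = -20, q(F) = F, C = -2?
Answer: 1/4190 ≈ 0.00023866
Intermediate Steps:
J(G) = 168
x(L) = 2 - 20*L (x(L) = -20*L - 1*(-2) = -20*L + 2 = 2 - 20*L)
1/(J(15) + x(-201)) = 1/(168 + (2 - 20*(-201))) = 1/(168 + (2 + 4020)) = 1/(168 + 4022) = 1/4190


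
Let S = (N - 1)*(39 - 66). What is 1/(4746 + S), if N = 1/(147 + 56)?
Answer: 203/968892 ≈ 0.00020952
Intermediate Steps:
N = 1/203 ≈ 0.0049261
S = 5454/203 (S = (1/203 - 1)*(39 - 66) = -202/203*(-27) = 5454/203 ≈ 26.867)
1/(4746 + S) = 1/(4746 + 5454/203) = 1/(968892/203) = 203/968892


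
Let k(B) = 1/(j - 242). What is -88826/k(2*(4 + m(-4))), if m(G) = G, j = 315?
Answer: -6484298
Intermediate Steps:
k(B) = 1/73 (k(B) = 1/(315 - 242) = 1/73)
-88826/k(2*(4 + m(-4))) = -88826/1/73 = -88826*73 = -6484298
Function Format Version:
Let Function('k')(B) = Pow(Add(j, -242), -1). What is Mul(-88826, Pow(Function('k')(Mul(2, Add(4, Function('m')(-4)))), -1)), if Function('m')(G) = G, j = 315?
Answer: -6484298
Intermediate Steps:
Function('k')(B) = Rational(1, 73) (Function('k')(B) = Pow(Add(315, -242), -1) = Pow(73, -1) = Rational(1, 73))
Mul(-88826, Pow(Function('k')(Mul(2, Add(4, Function('m')(-4)))), -1)) = Mul(-88826, Pow(Rational(1, 73), -1)) = Mul(-88826, 73) = -6484298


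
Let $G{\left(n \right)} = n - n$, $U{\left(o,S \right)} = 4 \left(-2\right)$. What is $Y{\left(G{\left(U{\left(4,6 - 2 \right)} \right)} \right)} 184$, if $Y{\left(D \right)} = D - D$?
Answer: $0$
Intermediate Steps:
$U{\left(o,S \right)} = -8$
$G{\left(n \right)} = 0$
$Y{\left(D \right)} = 0$
$Y{\left(G{\left(U{\left(4,6 - 2 \right)} \right)} \right)} 184 = 0 \cdot 184 = 0$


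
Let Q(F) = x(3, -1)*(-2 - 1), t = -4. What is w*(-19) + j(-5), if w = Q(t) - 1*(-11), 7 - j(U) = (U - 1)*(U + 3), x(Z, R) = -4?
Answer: -442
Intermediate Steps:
j(U) = 7 - (-1 + U)*(3 + U) (j(U) = 7 - (U - 1)*(U + 3) = 7 - (-1 + U)*(3 + U))
Q(F) = 12 (Q(F) = -4*(-2 - 1) = -4*(-3) = 12)
w = 23 (w = 12 - 1*(-11) = 12 + 11 = 23)
w*(-19) + j(-5) = 23*(-19) + (10 - 1*(-5)**2 - 2*(-5)) = -437 + (10 - 1*25 + 10) = -437 + (10 - 25 + 10) = -437 - 5 = -442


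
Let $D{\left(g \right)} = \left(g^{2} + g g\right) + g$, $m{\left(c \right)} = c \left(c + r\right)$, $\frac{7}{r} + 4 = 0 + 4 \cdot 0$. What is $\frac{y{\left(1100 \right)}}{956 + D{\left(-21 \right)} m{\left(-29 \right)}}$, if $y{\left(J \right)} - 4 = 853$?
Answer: $\frac{3428}{3075011} \approx 0.0011148$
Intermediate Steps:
$r = - \frac{7}{4}$ ($r = \frac{7}{-4 + \left(0 + 4 \cdot 0\right)} = \frac{7}{-4 + \left(0 + 0\right)} = \frac{7}{-4 + 0} = \frac{7}{-4} = 7 \left(- \frac{1}{4}\right) = - \frac{7}{4} \approx -1.75$)
$m{\left(c \right)} = c \left(- \frac{7}{4} + c\right)$ ($m{\left(c \right)} = c \left(c - \frac{7}{4}\right) = c \left(- \frac{7}{4} + c\right)$)
$D{\left(g \right)} = g + 2 g^{2}$ ($D{\left(g \right)} = \left(g^{2} + g^{2}\right) + g = 2 g^{2} + g = g + 2 g^{2}$)
$y{\left(J \right)} = 857$ ($y{\left(J \right)} = 4 + 853 = 857$)
$\frac{y{\left(1100 \right)}}{956 + D{\left(-21 \right)} m{\left(-29 \right)}} = \frac{857}{956 + - 21 \left(1 + 2 \left(-21\right)\right) \frac{1}{4} \left(-29\right) \left(-7 + 4 \left(-29\right)\right)} = \frac{857}{956 + - 21 \left(1 - 42\right) \frac{1}{4} \left(-29\right) \left(-7 - 116\right)} = \frac{857}{956 + \left(-21\right) \left(-41\right) \frac{1}{4} \left(-29\right) \left(-123\right)} = \frac{857}{956 + 861 \cdot \frac{3567}{4}} = \frac{857}{956 + \frac{3071187}{4}} = \frac{857}{\frac{3075011}{4}} = 857 \cdot \frac{4}{3075011} = \frac{3428}{3075011}$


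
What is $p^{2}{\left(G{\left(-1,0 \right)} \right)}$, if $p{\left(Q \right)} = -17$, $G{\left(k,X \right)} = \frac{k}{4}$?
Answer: $289$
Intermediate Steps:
$G{\left(k,X \right)} = \frac{k}{4}$ ($G{\left(k,X \right)} = k \frac{1}{4} = \frac{k}{4}$)
$p^{2}{\left(G{\left(-1,0 \right)} \right)} = \left(-17\right)^{2} = 289$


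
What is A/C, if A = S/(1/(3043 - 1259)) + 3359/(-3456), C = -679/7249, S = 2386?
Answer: -106639235702065/2346624 ≈ -4.5444e+7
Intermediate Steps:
C = -679/7249 (C = -679*1/7249 = -679/7249 ≈ -0.093668)
A = 14710889185/3456 (A = 2386/(1/(3043 - 1259)) + 3359/(-3456) = 2386/(1/1784) + 3359*(-1/3456) = 2386/(1/1784) - 3359/3456 = 2386*1784 - 3359/3456 = 4256624 - 3359/3456 = 14710889185/3456 ≈ 4.2566e+6)
A/C = 14710889185/(3456*(-679/7249)) = (14710889185/3456)*(-7249/679) = -106639235702065/2346624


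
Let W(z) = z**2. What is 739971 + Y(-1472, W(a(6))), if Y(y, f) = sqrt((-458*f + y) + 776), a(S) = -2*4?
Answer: 739971 + 22*I*sqrt(62) ≈ 7.3997e+5 + 173.23*I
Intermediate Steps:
a(S) = -8
Y(y, f) = sqrt(776 + y - 458*f) (Y(y, f) = sqrt((y - 458*f) + 776) = sqrt(776 + y - 458*f))
739971 + Y(-1472, W(a(6))) = 739971 + sqrt(776 - 1472 - 458*(-8)**2) = 739971 + sqrt(776 - 1472 - 458*64) = 739971 + sqrt(776 - 1472 - 29312) = 739971 + sqrt(-30008) = 739971 + 22*I*sqrt(62)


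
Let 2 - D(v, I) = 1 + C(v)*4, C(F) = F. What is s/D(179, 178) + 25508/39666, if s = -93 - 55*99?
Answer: 831848/99165 ≈ 8.3885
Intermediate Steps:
s = -5538 (s = -93 - 5445 = -5538)
D(v, I) = 1 - 4*v (D(v, I) = 2 - (1 + v*4) = 2 - (1 + 4*v) = 2 + (-1 - 4*v) = 1 - 4*v)
s/D(179, 178) + 25508/39666 = -5538/(1 - 4*179) + 25508/39666 = -5538/(1 - 716) + 25508*(1/39666) = -5538/(-715) + 12754/19833 = -5538*(-1/715) + 12754/19833 = 426/55 + 12754/19833 = 831848/99165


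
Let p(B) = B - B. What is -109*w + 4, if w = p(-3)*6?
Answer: 4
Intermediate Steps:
p(B) = 0
w = 0 (w = 0*6 = 0)
-109*w + 4 = -109*0 + 4 = 0 + 4 = 4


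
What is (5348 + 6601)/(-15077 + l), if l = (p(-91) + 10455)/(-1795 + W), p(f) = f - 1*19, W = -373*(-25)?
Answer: -17995194/22703893 ≈ -0.79260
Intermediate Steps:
W = 9325
p(f) = -19 + f (p(f) = f - 19 = -19 + f)
l = 2069/1506 (l = ((-19 - 91) + 10455)/(-1795 + 9325) = (-110 + 10455)/7530 = 10345*(1/7530) = 2069/1506 ≈ 1.3738)
(5348 + 6601)/(-15077 + l) = (5348 + 6601)/(-15077 + 2069/1506) = 11949/(-22703893/1506) = 11949*(-1506/22703893) = -17995194/22703893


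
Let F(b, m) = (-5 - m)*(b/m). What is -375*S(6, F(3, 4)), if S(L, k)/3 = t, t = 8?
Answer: -9000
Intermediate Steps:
F(b, m) = b*(-5 - m)/m
S(L, k) = 24 (S(L, k) = 3*8 = 24)
-375*S(6, F(3, 4)) = -375*24 = -9000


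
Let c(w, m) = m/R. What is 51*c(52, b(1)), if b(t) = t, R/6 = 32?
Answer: 17/64 ≈ 0.26563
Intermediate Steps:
R = 192 (R = 6*32 = 192)
c(w, m) = m/192
51*c(52, b(1)) = 51*((1/192)*1) = 51*(1/192) = 17/64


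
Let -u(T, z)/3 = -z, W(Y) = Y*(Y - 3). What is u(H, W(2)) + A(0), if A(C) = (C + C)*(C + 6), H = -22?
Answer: -6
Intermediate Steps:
W(Y) = Y*(-3 + Y)
A(C) = 2*C*(6 + C) (A(C) = (2*C)*(6 + C) = 2*C*(6 + C))
u(T, z) = 3*z (u(T, z) = -(-3)*z = 3*z)
u(H, W(2)) + A(0) = 3*(2*(-3 + 2)) + 2*0*(6 + 0) = 3*(2*(-1)) + 2*0*6 = 3*(-2) + 0 = -6 + 0 = -6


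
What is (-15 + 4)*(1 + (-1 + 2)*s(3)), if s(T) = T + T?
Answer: -77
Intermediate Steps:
s(T) = 2*T
(-15 + 4)*(1 + (-1 + 2)*s(3)) = (-15 + 4)*(1 + (-1 + 2)*(2*3)) = -11*(1 + 1*6) = -11*(1 + 6) = -11*7 = -77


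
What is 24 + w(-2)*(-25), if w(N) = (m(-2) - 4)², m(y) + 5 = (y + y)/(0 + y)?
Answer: -1201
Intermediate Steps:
m(y) = -3 (m(y) = -5 + (y + y)/(0 + y) = -5 + (2*y)/y = -5 + 2 = -3)
w(N) = 49 (w(N) = (-3 - 4)² = (-7)² = 49)
24 + w(-2)*(-25) = 24 + 49*(-25) = 24 - 1225 = -1201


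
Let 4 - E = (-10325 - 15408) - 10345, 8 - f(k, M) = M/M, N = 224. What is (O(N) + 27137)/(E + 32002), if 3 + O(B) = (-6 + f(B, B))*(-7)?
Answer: 27127/68084 ≈ 0.39843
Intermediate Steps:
f(k, M) = 7 (f(k, M) = 8 - M/M = 8 - 1*1 = 8 - 1 = 7)
O(B) = -10 (O(B) = -3 + (-6 + 7)*(-7) = -3 + 1*(-7) = -3 - 7 = -10)
E = 36082 (E = 4 - ((-10325 - 15408) - 10345) = 4 - (-25733 - 10345) = 4 - 1*(-36078) = 4 + 36078 = 36082)
(O(N) + 27137)/(E + 32002) = (-10 + 27137)/(36082 + 32002) = 27127/68084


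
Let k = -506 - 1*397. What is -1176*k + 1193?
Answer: 1063121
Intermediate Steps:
k = -903 (k = -506 - 397 = -903)
-1176*k + 1193 = -1176*(-903) + 1193 = 1061928 + 1193 = 1063121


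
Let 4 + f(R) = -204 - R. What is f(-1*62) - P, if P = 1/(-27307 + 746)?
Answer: -3877905/26561 ≈ -146.00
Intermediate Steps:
f(R) = -208 - R (f(R) = -4 + (-204 - R) = -208 - R)
P = -1/26561 (P = 1/(-26561) = -1/26561 ≈ -3.7649e-5)
f(-1*62) - P = (-208 - (-1)*62) - 1*(-1/26561) = (-208 - 1*(-62)) + 1/26561 = (-208 + 62) + 1/26561 = -146 + 1/26561 = -3877905/26561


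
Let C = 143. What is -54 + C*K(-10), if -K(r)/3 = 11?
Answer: -4773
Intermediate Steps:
K(r) = -33 (K(r) = -3*11 = -33)
-54 + C*K(-10) = -54 + 143*(-33) = -54 - 4719 = -4773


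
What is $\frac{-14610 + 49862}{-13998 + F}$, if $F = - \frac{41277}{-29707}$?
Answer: $- \frac{1047231164}{415797309} \approx -2.5186$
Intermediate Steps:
$F = \frac{41277}{29707}$ ($F = \left(-41277\right) \left(- \frac{1}{29707}\right) = \frac{41277}{29707} \approx 1.3895$)
$\frac{-14610 + 49862}{-13998 + F} = \frac{-14610 + 49862}{-13998 + \frac{41277}{29707}} = \frac{35252}{- \frac{415797309}{29707}} = 35252 \left(- \frac{29707}{415797309}\right) = - \frac{1047231164}{415797309}$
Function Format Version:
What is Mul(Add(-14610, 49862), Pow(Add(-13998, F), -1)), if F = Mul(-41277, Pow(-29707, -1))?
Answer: Rational(-1047231164, 415797309) ≈ -2.5186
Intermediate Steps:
F = Rational(41277, 29707) (F = Mul(-41277, Rational(-1, 29707)) = Rational(41277, 29707) ≈ 1.3895)
Mul(Add(-14610, 49862), Pow(Add(-13998, F), -1)) = Mul(Add(-14610, 49862), Pow(Add(-13998, Rational(41277, 29707)), -1)) = Mul(35252, Pow(Rational(-415797309, 29707), -1)) = Mul(35252, Rational(-29707, 415797309)) = Rational(-1047231164, 415797309)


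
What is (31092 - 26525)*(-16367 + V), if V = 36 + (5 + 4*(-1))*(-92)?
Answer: -75003841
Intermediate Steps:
V = -56 (V = 36 + (5 - 4)*(-92) = 36 + 1*(-92) = 36 - 92 = -56)
(31092 - 26525)*(-16367 + V) = (31092 - 26525)*(-16367 - 56) = 4567*(-16423) = -75003841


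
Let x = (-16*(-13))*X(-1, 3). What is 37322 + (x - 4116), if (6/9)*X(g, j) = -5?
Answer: 31646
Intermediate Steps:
X(g, j) = -15/2 (X(g, j) = (3/2)*(-5) = -15/2)
x = -1560 (x = -16*(-13)*(-15/2) = 208*(-15/2) = -1560)
37322 + (x - 4116) = 37322 + (-1560 - 4116) = 37322 - 5676 = 31646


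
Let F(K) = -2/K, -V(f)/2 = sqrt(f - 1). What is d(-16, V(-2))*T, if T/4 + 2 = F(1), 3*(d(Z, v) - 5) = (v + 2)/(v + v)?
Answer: -248/3 - 8*I*sqrt(3)/9 ≈ -82.667 - 1.5396*I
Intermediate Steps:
V(f) = -2*sqrt(-1 + f) (V(f) = -2*sqrt(f - 1) = -2*sqrt(-1 + f))
d(Z, v) = 5 + (2 + v)/(6*v) (d(Z, v) = 5 + ((v + 2)/(v + v))/3 = 5 + ((2 + v)/((2*v)))/3 = 5 + ((2 + v)*(1/(2*v)))/3 = 5 + ((2 + v)/(2*v))/3 = 5 + (2 + v)/(6*v))
T = -16 (T = -8 + 4*(-2/1) = -8 + 4*(-2*1) = -8 + 4*(-2) = -8 - 8 = -16)
d(-16, V(-2))*T = ((2 + 31*(-2*sqrt(-1 - 2)))/(6*((-2*sqrt(-1 - 2)))))*(-16) = ((2 + 31*(-2*I*sqrt(3)))/(6*((-2*I*sqrt(3)))))*(-16) = ((I*sqrt(3)/6)*(2 - 62*I*sqrt(3))/6)*(-16) = (I*sqrt(3)*(2 - 62*I*sqrt(3))/36)*(-16) = -4*I*sqrt(3)*(2 - 62*I*sqrt(3))/9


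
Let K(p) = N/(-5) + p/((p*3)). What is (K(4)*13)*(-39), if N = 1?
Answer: -338/5 ≈ -67.600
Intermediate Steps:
K(p) = 2/15 (K(p) = 1/(-5) + p/((p*3)) = 1*(-⅕) + p/((3*p)) = -⅕ + p*(1/(3*p)) = -⅕ + ⅓ = 2/15)
(K(4)*13)*(-39) = ((2/15)*13)*(-39) = (26/15)*(-39) = -338/5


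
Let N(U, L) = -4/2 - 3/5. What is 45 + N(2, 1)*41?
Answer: -308/5 ≈ -61.600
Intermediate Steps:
N(U, L) = -13/5 (N(U, L) = -4*½ - 3*⅕ = -2 - ⅗ = -13/5)
45 + N(2, 1)*41 = 45 - 13/5*41 = 45 - 533/5 = -308/5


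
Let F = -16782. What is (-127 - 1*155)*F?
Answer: 4732524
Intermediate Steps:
(-127 - 1*155)*F = (-127 - 1*155)*(-16782) = (-127 - 155)*(-16782) = -282*(-16782) = 4732524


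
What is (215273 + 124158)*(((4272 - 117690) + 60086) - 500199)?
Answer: -187885580861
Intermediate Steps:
(215273 + 124158)*(((4272 - 117690) + 60086) - 500199) = 339431*((-113418 + 60086) - 500199) = 339431*(-53332 - 500199) = 339431*(-553531) = -187885580861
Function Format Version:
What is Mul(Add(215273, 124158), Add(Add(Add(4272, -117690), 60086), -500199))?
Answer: -187885580861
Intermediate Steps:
Mul(Add(215273, 124158), Add(Add(Add(4272, -117690), 60086), -500199)) = Mul(339431, Add(Add(-113418, 60086), -500199)) = Mul(339431, Add(-53332, -500199)) = Mul(339431, -553531) = -187885580861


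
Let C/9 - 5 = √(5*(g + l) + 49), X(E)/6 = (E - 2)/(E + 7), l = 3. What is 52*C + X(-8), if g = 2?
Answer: 2400 + 468*√74 ≈ 6425.9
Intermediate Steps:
X(E) = 6*(-2 + E)/(7 + E) (X(E) = 6*((E - 2)/(E + 7)) = 6*((-2 + E)/(7 + E)) = 6*(-2 + E)/(7 + E))
C = 45 + 9*√74 (C = 45 + 9*√(5*(2 + 3) + 49) = 45 + 9*√(5*5 + 49) = 45 + 9*√(25 + 49) = 45 + 9*√74 ≈ 122.42)
52*C + X(-8) = 52*(45 + 9*√74) + 6*(-2 - 8)/(7 - 8) = (2340 + 468*√74) + 6*(-10)/(-1) = (2340 + 468*√74) + 6*(-1)*(-10) = (2340 + 468*√74) + 60 = 2400 + 468*√74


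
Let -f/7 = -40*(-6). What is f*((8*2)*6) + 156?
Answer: -161124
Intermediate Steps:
f = -1680 (f = -(-280)*(-6) = -7*240 = -1680)
f*((8*2)*6) + 156 = -1680*8*2*6 + 156 = -26880*6 + 156 = -1680*96 + 156 = -161280 + 156 = -161124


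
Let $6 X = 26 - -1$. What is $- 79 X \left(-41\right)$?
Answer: $\frac{29151}{2} \approx 14576.0$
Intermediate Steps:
$X = \frac{9}{2}$ ($X = \frac{26 - -1}{6} = \frac{26 + 1}{6} = \frac{1}{6} \cdot 27 = \frac{9}{2} \approx 4.5$)
$- 79 X \left(-41\right) = \left(-79\right) \frac{9}{2} \left(-41\right) = \left(- \frac{711}{2}\right) \left(-41\right) = \frac{29151}{2}$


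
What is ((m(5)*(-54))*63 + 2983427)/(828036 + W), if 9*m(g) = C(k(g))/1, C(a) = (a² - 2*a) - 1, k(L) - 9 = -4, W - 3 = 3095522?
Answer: 2978135/3923561 ≈ 0.75904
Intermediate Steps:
W = 3095525 (W = 3 + 3095522 = 3095525)
k(L) = 5 (k(L) = 9 - 4 = 5)
C(a) = -1 + a² - 2*a
m(g) = 14/9 (m(g) = ((-1 + 5² - 2*5)/1)/9 = ((-1 + 25 - 10)*1)/9 = (14*1)/9 = (⅑)*14 = 14/9)
((m(5)*(-54))*63 + 2983427)/(828036 + W) = (((14/9)*(-54))*63 + 2983427)/(828036 + 3095525) = (-84*63 + 2983427)/3923561 = (-5292 + 2983427)*(1/3923561) = 2978135*(1/3923561) = 2978135/3923561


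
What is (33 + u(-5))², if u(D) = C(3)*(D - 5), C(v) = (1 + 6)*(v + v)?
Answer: 149769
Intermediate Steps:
C(v) = 14*v (C(v) = 7*(2*v) = 14*v)
u(D) = -210 + 42*D (u(D) = (14*3)*(D - 5) = 42*(-5 + D) = -210 + 42*D)
(33 + u(-5))² = (33 + (-210 + 42*(-5)))² = (33 + (-210 - 210))² = (33 - 420)² = (-387)² = 149769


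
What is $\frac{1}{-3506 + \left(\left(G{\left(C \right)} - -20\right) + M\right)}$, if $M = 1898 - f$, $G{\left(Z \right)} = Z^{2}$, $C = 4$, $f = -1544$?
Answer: $- \frac{1}{28} \approx -0.035714$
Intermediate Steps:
$M = 3442$ ($M = 1898 - -1544 = 1898 + 1544 = 3442$)
$\frac{1}{-3506 + \left(\left(G{\left(C \right)} - -20\right) + M\right)} = \frac{1}{-3506 + \left(\left(4^{2} - -20\right) + 3442\right)} = \frac{1}{-3506 + \left(\left(16 + 20\right) + 3442\right)} = \frac{1}{-3506 + \left(36 + 3442\right)} = \frac{1}{-3506 + 3478} = \frac{1}{-28} = - \frac{1}{28}$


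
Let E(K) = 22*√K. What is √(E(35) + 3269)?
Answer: √(3269 + 22*√35) ≈ 58.302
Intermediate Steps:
√(E(35) + 3269) = √(22*√35 + 3269) = √(3269 + 22*√35)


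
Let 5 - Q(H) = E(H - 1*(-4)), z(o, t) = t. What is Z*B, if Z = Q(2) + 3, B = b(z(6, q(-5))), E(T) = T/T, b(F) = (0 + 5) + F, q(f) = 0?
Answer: 35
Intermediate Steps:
b(F) = 5 + F
E(T) = 1
B = 5 (B = 5 + 0 = 5)
Q(H) = 4 (Q(H) = 5 - 1*1 = 5 - 1 = 4)
Z = 7 (Z = 4 + 3 = 7)
Z*B = 7*5 = 35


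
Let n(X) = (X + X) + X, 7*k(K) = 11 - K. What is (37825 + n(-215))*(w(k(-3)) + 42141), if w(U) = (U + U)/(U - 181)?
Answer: 280457477300/179 ≈ 1.5668e+9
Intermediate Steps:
k(K) = 11/7 - K/7 (k(K) = (11 - K)/7 = 11/7 - K/7)
w(U) = 2*U/(-181 + U) (w(U) = (2*U)/(-181 + U) = 2*U/(-181 + U))
n(X) = 3*X (n(X) = 2*X + X = 3*X)
(37825 + n(-215))*(w(k(-3)) + 42141) = (37825 + 3*(-215))*(2*(11/7 - ⅐*(-3))/(-181 + (11/7 - ⅐*(-3))) + 42141) = (37825 - 645)*(2*(11/7 + 3/7)/(-181 + (11/7 + 3/7)) + 42141) = 37180*(2*2/(-181 + 2) + 42141) = 37180*(2*2/(-179) + 42141) = 37180*(2*2*(-1/179) + 42141) = 37180*(-4/179 + 42141) = 37180*(7543235/179) = 280457477300/179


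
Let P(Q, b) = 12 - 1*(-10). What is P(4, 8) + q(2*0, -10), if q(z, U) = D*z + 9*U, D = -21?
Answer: -68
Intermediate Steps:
q(z, U) = -21*z + 9*U
P(Q, b) = 22 (P(Q, b) = 12 + 10 = 22)
P(4, 8) + q(2*0, -10) = 22 + (-42*0 + 9*(-10)) = 22 + (-21*0 - 90) = 22 + (0 - 90) = 22 - 90 = -68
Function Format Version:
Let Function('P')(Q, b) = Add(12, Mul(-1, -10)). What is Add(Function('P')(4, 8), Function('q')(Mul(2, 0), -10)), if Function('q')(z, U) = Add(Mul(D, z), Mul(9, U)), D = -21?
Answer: -68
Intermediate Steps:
Function('q')(z, U) = Add(Mul(-21, z), Mul(9, U))
Function('P')(Q, b) = 22 (Function('P')(Q, b) = Add(12, 10) = 22)
Add(Function('P')(4, 8), Function('q')(Mul(2, 0), -10)) = Add(22, Add(Mul(-21, Mul(2, 0)), Mul(9, -10))) = Add(22, Add(Mul(-21, 0), -90)) = Add(22, Add(0, -90)) = Add(22, -90) = -68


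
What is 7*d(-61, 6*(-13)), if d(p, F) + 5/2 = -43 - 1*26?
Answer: -1001/2 ≈ -500.50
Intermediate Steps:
d(p, F) = -143/2 (d(p, F) = -5/2 + (-43 - 1*26) = -5/2 + (-43 - 26) = -5/2 - 69 = -143/2)
7*d(-61, 6*(-13)) = 7*(-143/2) = -1001/2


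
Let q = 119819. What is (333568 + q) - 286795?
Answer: 166592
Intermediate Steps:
(333568 + q) - 286795 = (333568 + 119819) - 286795 = 453387 - 286795 = 166592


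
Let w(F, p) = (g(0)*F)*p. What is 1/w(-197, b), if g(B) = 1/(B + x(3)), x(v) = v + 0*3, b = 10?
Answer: -3/1970 ≈ -0.0015228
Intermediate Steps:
x(v) = v (x(v) = v + 0 = v)
g(B) = 1/(3 + B) (g(B) = 1/(B + 3) = 1/(3 + B))
w(F, p) = F*p/3 (w(F, p) = (F/(3 + 0))*p = (F/3)*p = F*p/3)
1/w(-197, b) = 1/((⅓)*(-197)*10) = 1/(-1970/3) = -3/1970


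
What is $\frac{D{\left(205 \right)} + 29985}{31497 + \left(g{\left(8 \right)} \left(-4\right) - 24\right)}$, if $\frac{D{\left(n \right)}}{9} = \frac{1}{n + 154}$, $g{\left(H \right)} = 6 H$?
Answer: $\frac{3588208}{3743293} \approx 0.95857$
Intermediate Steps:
$D{\left(n \right)} = \frac{9}{154 + n}$ ($D{\left(n \right)} = \frac{9}{n + 154} = \frac{9}{154 + n}$)
$\frac{D{\left(205 \right)} + 29985}{31497 + \left(g{\left(8 \right)} \left(-4\right) - 24\right)} = \frac{\frac{9}{154 + 205} + 29985}{31497 + \left(6 \cdot 8 \left(-4\right) - 24\right)} = \frac{\frac{9}{359} + 29985}{31497 + \left(48 \left(-4\right) - 24\right)} = \frac{9 \cdot \frac{1}{359} + 29985}{31497 - 216} = \frac{\frac{9}{359} + 29985}{31497 - 216} = \frac{10764624}{359 \cdot 31281} = \frac{10764624}{359} \cdot \frac{1}{31281} = \frac{3588208}{3743293}$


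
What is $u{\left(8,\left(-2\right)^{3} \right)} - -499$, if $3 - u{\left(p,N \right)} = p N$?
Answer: $566$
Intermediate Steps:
$u{\left(p,N \right)} = 3 - N p$ ($u{\left(p,N \right)} = 3 - p N = 3 - N p$)
$u{\left(8,\left(-2\right)^{3} \right)} - -499 = \left(3 - \left(-2\right)^{3} \cdot 8\right) - -499 = \left(3 - \left(-8\right) 8\right) + 499 = \left(3 + 64\right) + 499 = 67 + 499 = 566$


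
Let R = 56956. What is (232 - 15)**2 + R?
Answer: 104045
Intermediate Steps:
(232 - 15)**2 + R = (232 - 15)**2 + 56956 = 217**2 + 56956 = 47089 + 56956 = 104045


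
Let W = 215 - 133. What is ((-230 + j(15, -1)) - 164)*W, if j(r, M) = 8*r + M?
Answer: -22550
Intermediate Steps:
W = 82
j(r, M) = M + 8*r
((-230 + j(15, -1)) - 164)*W = ((-230 + (-1 + 8*15)) - 164)*82 = ((-230 + (-1 + 120)) - 164)*82 = ((-230 + 119) - 164)*82 = (-111 - 164)*82 = -275*82 = -22550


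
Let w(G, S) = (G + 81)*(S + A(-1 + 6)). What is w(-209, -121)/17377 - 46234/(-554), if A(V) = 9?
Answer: 405675181/4813429 ≈ 84.280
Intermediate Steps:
w(G, S) = (9 + S)*(81 + G) (w(G, S) = (G + 81)*(S + 9) = (81 + G)*(9 + S) = (9 + S)*(81 + G))
w(-209, -121)/17377 - 46234/(-554) = (729 + 9*(-209) + 81*(-121) - 209*(-121))/17377 - 46234/(-554) = (729 - 1881 - 9801 + 25289)*(1/17377) - 46234*(-1/554) = 14336*(1/17377) + 23117/277 = 14336/17377 + 23117/277 = 405675181/4813429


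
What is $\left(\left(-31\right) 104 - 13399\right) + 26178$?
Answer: $9555$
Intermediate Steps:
$\left(\left(-31\right) 104 - 13399\right) + 26178 = \left(-3224 - 13399\right) + 26178 = -16623 + 26178 = 9555$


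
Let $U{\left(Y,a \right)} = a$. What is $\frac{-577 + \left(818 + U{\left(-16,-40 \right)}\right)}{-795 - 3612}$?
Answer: $- \frac{67}{1469} \approx -0.045609$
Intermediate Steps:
$\frac{-577 + \left(818 + U{\left(-16,-40 \right)}\right)}{-795 - 3612} = \frac{-577 + \left(818 - 40\right)}{-795 - 3612} = \frac{-577 + 778}{-795 - 3612} = \frac{201}{-4407} = 201 \left(- \frac{1}{4407}\right) = - \frac{67}{1469}$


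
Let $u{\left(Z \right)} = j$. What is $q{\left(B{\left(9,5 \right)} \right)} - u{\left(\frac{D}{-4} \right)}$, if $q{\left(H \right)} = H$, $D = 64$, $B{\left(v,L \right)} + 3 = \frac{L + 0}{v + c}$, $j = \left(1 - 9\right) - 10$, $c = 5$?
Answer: $\frac{215}{14} \approx 15.357$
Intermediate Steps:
$j = -18$ ($j = -8 - 10 = -18$)
$B{\left(v,L \right)} = -3 + \frac{L}{5 + v}$ ($B{\left(v,L \right)} = -3 + \frac{L + 0}{v + 5} = -3 + \frac{L}{5 + v}$)
$u{\left(Z \right)} = -18$
$q{\left(B{\left(9,5 \right)} \right)} - u{\left(\frac{D}{-4} \right)} = \frac{-15 + 5 - 27}{5 + 9} - -18 = \frac{-15 + 5 - 27}{14} + 18 = \frac{1}{14} \left(-37\right) + 18 = - \frac{37}{14} + 18 = \frac{215}{14}$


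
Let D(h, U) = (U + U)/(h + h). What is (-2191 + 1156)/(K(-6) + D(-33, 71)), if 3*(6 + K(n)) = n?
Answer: 6831/67 ≈ 101.96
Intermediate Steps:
K(n) = -6 + n/3
D(h, U) = U/h (D(h, U) = (2*U)/((2*h)) = (2*U)*(1/(2*h)) = U/h)
(-2191 + 1156)/(K(-6) + D(-33, 71)) = (-2191 + 1156)/((-6 + (1/3)*(-6)) + 71/(-33)) = -1035/((-6 - 2) + 71*(-1/33)) = -1035/(-8 - 71/33) = -1035/(-335/33) = -1035*(-33/335) = 6831/67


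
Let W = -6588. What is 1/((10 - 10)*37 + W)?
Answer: -1/6588 ≈ -0.00015179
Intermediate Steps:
1/((10 - 10)*37 + W) = 1/((10 - 10)*37 - 6588) = 1/(0*37 - 6588) = 1/(0 - 6588) = 1/(-6588) = -1/6588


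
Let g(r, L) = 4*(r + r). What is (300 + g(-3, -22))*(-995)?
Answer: -274620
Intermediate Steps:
g(r, L) = 8*r (g(r, L) = 4*(2*r) = 8*r)
(300 + g(-3, -22))*(-995) = (300 + 8*(-3))*(-995) = (300 - 24)*(-995) = 276*(-995) = -274620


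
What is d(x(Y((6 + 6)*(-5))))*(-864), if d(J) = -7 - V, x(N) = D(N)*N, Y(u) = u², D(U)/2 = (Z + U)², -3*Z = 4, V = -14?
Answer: -6048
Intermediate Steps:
Z = -4/3 (Z = -⅓*4 = -4/3 ≈ -1.3333)
D(U) = 2*(-4/3 + U)²
x(N) = 2*N*(-4 + 3*N)²/9 (x(N) = (2*(-4 + 3*N)²/9)*N = 2*N*(-4 + 3*N)²/9)
d(J) = 7 (d(J) = -7 - 1*(-14) = -7 + 14 = 7)
d(x(Y((6 + 6)*(-5))))*(-864) = 7*(-864) = -6048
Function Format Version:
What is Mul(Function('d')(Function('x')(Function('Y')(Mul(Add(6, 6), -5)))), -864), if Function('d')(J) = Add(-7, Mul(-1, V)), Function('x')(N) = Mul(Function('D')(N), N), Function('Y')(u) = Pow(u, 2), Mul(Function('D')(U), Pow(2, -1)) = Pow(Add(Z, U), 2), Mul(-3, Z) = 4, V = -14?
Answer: -6048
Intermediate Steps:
Z = Rational(-4, 3) (Z = Mul(Rational(-1, 3), 4) = Rational(-4, 3) ≈ -1.3333)
Function('D')(U) = Mul(2, Pow(Add(Rational(-4, 3), U), 2))
Function('x')(N) = Mul(Rational(2, 9), N, Pow(Add(-4, Mul(3, N)), 2)) (Function('x')(N) = Mul(Mul(Rational(2, 9), Pow(Add(-4, Mul(3, N)), 2)), N) = Mul(Rational(2, 9), N, Pow(Add(-4, Mul(3, N)), 2)))
Function('d')(J) = 7 (Function('d')(J) = Add(-7, Mul(-1, -14)) = Add(-7, 14) = 7)
Mul(Function('d')(Function('x')(Function('Y')(Mul(Add(6, 6), -5)))), -864) = Mul(7, -864) = -6048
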